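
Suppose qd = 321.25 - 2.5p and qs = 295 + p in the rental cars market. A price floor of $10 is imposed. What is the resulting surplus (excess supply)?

Surplus = 8.75

Equilibrium price would be p* = 7.5, so the floor at 10 binds.
At p = 10: qd = 296.25, qs = 305.
Surplus = 305 − 296.25 = 8.75.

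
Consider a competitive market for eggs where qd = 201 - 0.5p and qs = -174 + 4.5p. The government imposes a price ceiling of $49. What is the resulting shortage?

Shortage = 130

Equilibrium price would be p* = 75, so the ceiling at 49 binds.
At p = 49: qd = 201 − 0.5(49) = 176.5, qs = -174 + 4.5(49) = 46.5.
Shortage = 176.5 − 46.5 = 130.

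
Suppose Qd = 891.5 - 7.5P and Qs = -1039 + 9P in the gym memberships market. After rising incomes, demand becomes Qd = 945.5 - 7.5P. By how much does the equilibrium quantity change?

Original equilibrium: P* = 117, Q* = 14.
New equilibrium: 945.5 - 7.5P = -1039 + 9P, so 1984.5 = 16.5P and P' = 1323/11; Q' = 945.5 − 7.5(1323/11) = 478/11.
Change in quantity: 478/11 − 14 = 324/11.

ΔQ = 324/11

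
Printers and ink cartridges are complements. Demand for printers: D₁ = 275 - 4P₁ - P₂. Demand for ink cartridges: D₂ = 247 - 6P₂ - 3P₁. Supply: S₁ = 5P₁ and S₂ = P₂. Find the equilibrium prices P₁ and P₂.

Market 1: 275 - 4P₁ - P₂ = 5P₁ → 9P₁ + P₂ = 275.
Market 2: 7P₂ + 3P₁ = 247.
Eliminating P₂: 7×(1) − 1×(2) gives 60P₁ = 1678, so P₁ = 839/30.
Back-substitute into (2): P₂ = (247 − 3×839/30) / 7 = 23.3.

P₁ = 839/30, P₂ = 23.3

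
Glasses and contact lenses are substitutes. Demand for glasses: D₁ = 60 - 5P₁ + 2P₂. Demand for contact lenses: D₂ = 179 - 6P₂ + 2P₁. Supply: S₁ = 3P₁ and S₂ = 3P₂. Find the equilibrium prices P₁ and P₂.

P₁ = 449/34, P₂ = 388/17

Market 1: 60 - 5P₁ + 2P₂ = 3P₁ → 8P₁ - 2P₂ = 60.
Market 2: 9P₂ - 2P₁ = 179.
Eliminating P₂: 9×(1) + 2×(2) gives 68P₁ = 898, so P₁ = 449/34.
Back-substitute into (2): P₂ = (179 + 2×449/34) / 9 = 388/17.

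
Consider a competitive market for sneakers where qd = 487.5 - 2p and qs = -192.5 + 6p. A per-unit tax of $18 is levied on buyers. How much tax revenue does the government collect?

Tax revenue = 5229

Pre-tax equilibrium: p* = 85, q* = 317.5.
Tax on buyers shifts demand to qd = 487.5 − 2(p + 18) = 451.5 - 2p.
451.5 - 2p = -192.5 + 6p gives seller price ps = 80.5; buyers pay pb = 80.5 + 18 = 98.5.
New quantity: q = 487.5 − 2(98.5) = 290.5.
Revenue = 18 × 290.5 = 5229.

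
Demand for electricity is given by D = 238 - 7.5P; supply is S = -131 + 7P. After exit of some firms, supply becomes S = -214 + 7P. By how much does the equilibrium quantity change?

Original equilibrium: P* = 738/29, Q* = 1367/29.
New equilibrium: 238 - 7.5P = -214 + 7P, so 452 = 14.5P and P' = 904/29; Q' = 238 − 7.5(904/29) = 122/29.
Change in quantity: 122/29 − 1367/29 = -1245/29.

ΔQ = -1245/29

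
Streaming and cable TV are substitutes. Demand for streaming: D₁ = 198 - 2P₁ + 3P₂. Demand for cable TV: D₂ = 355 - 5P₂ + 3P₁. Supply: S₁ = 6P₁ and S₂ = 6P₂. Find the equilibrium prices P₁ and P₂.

Market 1: 198 - 2P₁ + 3P₂ = 6P₁ → 8P₁ - 3P₂ = 198.
Market 2: 11P₂ - 3P₁ = 355.
Eliminating P₂: 11×(1) + 3×(2) gives 79P₁ = 3243, so P₁ = 3243/79.
Back-substitute into (2): P₂ = (355 + 3×3243/79) / 11 = 3434/79.

P₁ = 3243/79, P₂ = 3434/79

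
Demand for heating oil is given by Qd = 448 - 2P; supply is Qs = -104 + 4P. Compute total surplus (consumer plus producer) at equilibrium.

Total surplus = 26136

Equilibrium: 448 - 2P = -104 + 4P gives P* = 92, Q* = 264.
Demand choke price: P = 224; supply starts at P = 26.
CS = ½(224 − 92)(264) = 17424; PS = ½(92 − 26)(264) = 8712.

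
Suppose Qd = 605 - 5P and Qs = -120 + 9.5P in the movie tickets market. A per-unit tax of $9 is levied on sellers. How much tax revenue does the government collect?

Tax revenue = 84960/29

Pre-tax equilibrium: P* = 50, Q* = 355.
Tax on sellers shifts supply to Qs = -120 + 9.5(P − 9) = -205.5 + 9.5P.
605 - 5P = -205.5 + 9.5P gives buyer price Pb = 1621/29; sellers receive Ps = 1621/29 − 9 = 1360/29.
New quantity: Q = 605 − 5(1621/29) = 9440/29.
Revenue = 9 × 9440/29 = 84960/29.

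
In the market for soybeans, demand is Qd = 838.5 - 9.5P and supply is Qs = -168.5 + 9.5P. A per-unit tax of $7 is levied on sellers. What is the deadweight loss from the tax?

Deadweight loss = 116.375

Pre-tax equilibrium: P* = 53, Q* = 335.
Tax on sellers shifts supply to Qs = -168.5 + 9.5(P − 7) = -235 + 9.5P.
838.5 - 9.5P = -235 + 9.5P gives buyer price Pb = 56.5; sellers receive Ps = 56.5 − 7 = 49.5.
New quantity: Q = 838.5 − 9.5(56.5) = 301.75.
DWL = ½ × 7 × (335 − 301.75) = 116.375.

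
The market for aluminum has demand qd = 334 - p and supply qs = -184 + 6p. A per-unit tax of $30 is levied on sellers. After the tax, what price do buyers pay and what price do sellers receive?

Buyers pay 698/7, sellers receive 488/7

Pre-tax equilibrium: p* = 74, q* = 260.
Tax on sellers shifts supply to qs = -184 + 6(p − 30) = -364 + 6p.
334 - p = -364 + 6p gives buyer price pb = 698/7; sellers receive ps = 698/7 − 30 = 488/7.
New quantity: q = 334 − 1(698/7) = 1640/7.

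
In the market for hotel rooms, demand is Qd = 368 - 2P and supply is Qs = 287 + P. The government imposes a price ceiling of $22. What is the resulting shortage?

Shortage = 15

Equilibrium price would be P* = 27, so the ceiling at 22 binds.
At P = 22: Qd = 368 − 2(22) = 324, Qs = 287 + 1(22) = 309.
Shortage = 324 − 309 = 15.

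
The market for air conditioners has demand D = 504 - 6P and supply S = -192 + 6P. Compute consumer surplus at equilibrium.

Equilibrium: 504 - 6P = -192 + 6P gives P* = 58, Q* = 156.
Demand choke price (D = 0): P = 84.
CS = ½(84 − 58)(156) = 2028.

Consumer surplus = 2028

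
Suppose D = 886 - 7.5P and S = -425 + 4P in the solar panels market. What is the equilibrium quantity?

Q* = 31

Set D = S: 886 - 7.5P = -425 + 4P.
1311 = 11.5P, so P* = 114.
Q* = 886 − 7.5(114) = 31.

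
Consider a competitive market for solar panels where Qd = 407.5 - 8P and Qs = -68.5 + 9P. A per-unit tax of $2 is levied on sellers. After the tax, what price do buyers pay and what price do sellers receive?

Buyers pay 494/17, sellers receive 460/17

Pre-tax equilibrium: P* = 28, Q* = 183.5.
Tax on sellers shifts supply to Qs = -68.5 + 9(P − 2) = -86.5 + 9P.
407.5 - 8P = -86.5 + 9P gives buyer price Pb = 494/17; sellers receive Ps = 494/17 − 2 = 460/17.
New quantity: Q = 407.5 − 8(494/17) = 5951/34.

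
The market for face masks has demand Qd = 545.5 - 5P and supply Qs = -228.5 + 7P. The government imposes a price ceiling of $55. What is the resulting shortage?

Equilibrium price would be P* = 64.5, so the ceiling at 55 binds.
At P = 55: Qd = 545.5 − 5(55) = 270.5, Qs = -228.5 + 7(55) = 156.5.
Shortage = 270.5 − 156.5 = 114.

Shortage = 114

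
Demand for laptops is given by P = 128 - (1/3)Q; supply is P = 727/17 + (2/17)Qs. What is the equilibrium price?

P* = 65

Set the two price expressions equal: 128 - (1/3)Q = 727/17 + (2/17)Q.
1449/17 = (23/51)Q, so Q* = 189.
P* = 128 − (1/3)(189) = 65.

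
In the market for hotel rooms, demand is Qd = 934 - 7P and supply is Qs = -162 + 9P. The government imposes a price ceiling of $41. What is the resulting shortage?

Shortage = 440

Equilibrium price would be P* = 68.5, so the ceiling at 41 binds.
At P = 41: Qd = 934 − 7(41) = 647, Qs = -162 + 9(41) = 207.
Shortage = 647 − 207 = 440.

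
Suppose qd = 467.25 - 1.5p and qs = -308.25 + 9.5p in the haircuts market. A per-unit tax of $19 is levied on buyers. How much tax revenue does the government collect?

Tax revenue = 281637/44

Pre-tax equilibrium: p* = 70.5, q* = 361.5.
Tax on buyers shifts demand to qd = 467.25 − 1.5(p + 19) = 438.75 - 1.5p.
438.75 - 1.5p = -308.25 + 9.5p gives seller price ps = 747/11; buyers pay pb = 747/11 + 19 = 956/11.
New quantity: q = 467.25 − 1.5(956/11) = 14823/44.
Revenue = 19 × 14823/44 = 281637/44.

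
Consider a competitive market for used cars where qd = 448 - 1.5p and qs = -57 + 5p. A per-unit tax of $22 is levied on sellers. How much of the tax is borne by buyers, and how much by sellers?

Buyers bear 220/13, sellers bear 66/13

Pre-tax equilibrium: p* = 1010/13, q* = 4309/13.
Tax on sellers shifts supply to qs = -57 + 5(p − 22) = -167 + 5p.
448 - 1.5p = -167 + 5p gives buyer price pb = 1230/13; sellers receive ps = 1230/13 − 22 = 944/13.
New quantity: q = 448 − 1.5(1230/13) = 3979/13.
Buyer burden = 1230/13 − 1010/13 = 220/13; seller burden = 1010/13 − 944/13 = 66/13.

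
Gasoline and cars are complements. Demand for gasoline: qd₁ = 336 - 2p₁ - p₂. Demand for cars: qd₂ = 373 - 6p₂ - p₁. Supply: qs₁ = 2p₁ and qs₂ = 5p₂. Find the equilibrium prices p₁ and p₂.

p₁ = 3323/43, p₂ = 1156/43

Market 1: 336 - 2p₁ - p₂ = 2p₁ → 4p₁ + p₂ = 336.
Market 2: 11p₂ + p₁ = 373.
Eliminating p₂: 11×(1) − 1×(2) gives 43p₁ = 3323, so p₁ = 3323/43.
Back-substitute into (2): p₂ = (373 − 1×3323/43) / 11 = 1156/43.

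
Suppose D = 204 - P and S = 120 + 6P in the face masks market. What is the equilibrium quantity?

Set D = S: 204 - P = 120 + 6P.
84 = 7P, so P* = 12.
Q* = 204 − 1(12) = 192.

Q* = 192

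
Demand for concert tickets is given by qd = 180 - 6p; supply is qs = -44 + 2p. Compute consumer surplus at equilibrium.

Equilibrium: 180 - 6p = -44 + 2p gives p* = 28, q* = 12.
Demand choke price (qd = 0): p = 30.
CS = ½(30 − 28)(12) = 12.

Consumer surplus = 12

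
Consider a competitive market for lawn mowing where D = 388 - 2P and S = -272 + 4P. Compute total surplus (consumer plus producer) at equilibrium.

Equilibrium: 388 - 2P = -272 + 4P gives P* = 110, Q* = 168.
Demand choke price: P = 194; supply starts at P = 68.
CS = ½(194 − 110)(168) = 7056; PS = ½(110 − 68)(168) = 3528.

Total surplus = 10584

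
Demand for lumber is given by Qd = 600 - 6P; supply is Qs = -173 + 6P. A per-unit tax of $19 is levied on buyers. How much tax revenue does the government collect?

Pre-tax equilibrium: P* = 773/12, Q* = 213.5.
Tax on buyers shifts demand to Qd = 600 − 6(P + 19) = 486 - 6P.
486 - 6P = -173 + 6P gives seller price Ps = 659/12; buyers pay Pb = 659/12 + 19 = 887/12.
New quantity: Q = 600 − 6(887/12) = 156.5.
Revenue = 19 × 156.5 = 2973.5.

Tax revenue = 2973.5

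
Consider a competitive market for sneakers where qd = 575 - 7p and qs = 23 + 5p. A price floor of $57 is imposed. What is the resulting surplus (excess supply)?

Surplus = 132

Equilibrium price would be p* = 46, so the floor at 57 binds.
At p = 57: qd = 176, qs = 308.
Surplus = 308 − 176 = 132.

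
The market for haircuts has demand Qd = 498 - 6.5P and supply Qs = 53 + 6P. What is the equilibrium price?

P* = 35.6

Set Qd = Qs: 498 - 6.5P = 53 + 6P.
445 = 12.5P, so P* = 35.6.
Q* = 498 − 6.5(35.6) = 266.6.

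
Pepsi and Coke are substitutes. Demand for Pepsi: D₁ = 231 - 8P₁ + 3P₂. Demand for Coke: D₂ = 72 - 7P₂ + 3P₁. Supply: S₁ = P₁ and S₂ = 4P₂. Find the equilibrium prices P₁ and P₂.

Market 1: 231 - 8P₁ + 3P₂ = P₁ → 9P₁ - 3P₂ = 231.
Market 2: 11P₂ - 3P₁ = 72.
Eliminating P₂: 11×(1) + 3×(2) gives 90P₁ = 2757, so P₁ = 919/30.
Back-substitute into (2): P₂ = (72 + 3×919/30) / 11 = 14.9.

P₁ = 919/30, P₂ = 14.9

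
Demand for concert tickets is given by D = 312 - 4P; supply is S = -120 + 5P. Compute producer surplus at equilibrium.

Equilibrium: 312 - 4P = -120 + 5P gives P* = 48, Q* = 120.
Supply starts at P = 24 (where S = 0).
PS = ½(48 − 24)(120) = 1440.

Producer surplus = 1440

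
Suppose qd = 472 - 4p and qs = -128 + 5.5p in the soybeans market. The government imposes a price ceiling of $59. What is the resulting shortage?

Equilibrium price would be p* = 1200/19, so the ceiling at 59 binds.
At p = 59: qd = 472 − 4(59) = 236, qs = -128 + 5.5(59) = 196.5.
Shortage = 236 − 196.5 = 39.5.

Shortage = 39.5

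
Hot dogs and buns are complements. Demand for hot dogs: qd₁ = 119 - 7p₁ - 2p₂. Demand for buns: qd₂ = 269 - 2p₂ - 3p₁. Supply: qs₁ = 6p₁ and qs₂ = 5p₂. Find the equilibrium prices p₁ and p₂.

Market 1: 119 - 7p₁ - 2p₂ = 6p₁ → 13p₁ + 2p₂ = 119.
Market 2: 7p₂ + 3p₁ = 269.
Eliminating p₂: 7×(1) − 2×(2) gives 85p₁ = 295, so p₁ = 59/17.
Back-substitute into (2): p₂ = (269 − 3×59/17) / 7 = 628/17.

p₁ = 59/17, p₂ = 628/17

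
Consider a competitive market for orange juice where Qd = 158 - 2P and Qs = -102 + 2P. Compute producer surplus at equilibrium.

Equilibrium: 158 - 2P = -102 + 2P gives P* = 65, Q* = 28.
Supply starts at P = 51 (where Qs = 0).
PS = ½(65 − 51)(28) = 196.

Producer surplus = 196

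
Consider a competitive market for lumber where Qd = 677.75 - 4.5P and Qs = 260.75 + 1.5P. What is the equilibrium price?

Set Qd = Qs: 677.75 - 4.5P = 260.75 + 1.5P.
417 = 6P, so P* = 69.5.
Q* = 677.75 − 4.5(69.5) = 365.

P* = 69.5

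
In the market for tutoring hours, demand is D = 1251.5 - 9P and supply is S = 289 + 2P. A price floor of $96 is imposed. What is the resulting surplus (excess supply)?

Surplus = 93.5

Equilibrium price would be P* = 87.5, so the floor at 96 binds.
At P = 96: D = 387.5, S = 481.
Surplus = 481 − 387.5 = 93.5.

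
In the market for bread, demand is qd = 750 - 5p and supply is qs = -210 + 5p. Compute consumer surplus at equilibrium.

Consumer surplus = 7290

Equilibrium: 750 - 5p = -210 + 5p gives p* = 96, q* = 270.
Demand choke price (qd = 0): p = 150.
CS = ½(150 − 96)(270) = 7290.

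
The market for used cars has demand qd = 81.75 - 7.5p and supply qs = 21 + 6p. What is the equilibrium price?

p* = 4.5

Set qd = qs: 81.75 - 7.5p = 21 + 6p.
60.75 = 13.5p, so p* = 4.5.
q* = 81.75 − 7.5(4.5) = 48.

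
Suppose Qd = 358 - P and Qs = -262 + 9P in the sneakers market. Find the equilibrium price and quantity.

P* = 62, Q* = 296

Set Qd = Qs: 358 - P = -262 + 9P.
620 = 10P, so P* = 62.
Q* = 358 − 1(62) = 296.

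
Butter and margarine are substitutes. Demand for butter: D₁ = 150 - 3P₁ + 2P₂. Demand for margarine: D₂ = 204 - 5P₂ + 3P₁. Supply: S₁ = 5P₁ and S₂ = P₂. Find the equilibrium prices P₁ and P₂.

Market 1: 150 - 3P₁ + 2P₂ = 5P₁ → 8P₁ - 2P₂ = 150.
Market 2: 6P₂ - 3P₁ = 204.
Eliminating P₂: 6×(1) + 2×(2) gives 42P₁ = 1308, so P₁ = 218/7.
Back-substitute into (2): P₂ = (204 + 3×218/7) / 6 = 347/7.

P₁ = 218/7, P₂ = 347/7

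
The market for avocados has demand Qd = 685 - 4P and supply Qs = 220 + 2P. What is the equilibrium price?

P* = 77.5

Set Qd = Qs: 685 - 4P = 220 + 2P.
465 = 6P, so P* = 77.5.
Q* = 685 − 4(77.5) = 375.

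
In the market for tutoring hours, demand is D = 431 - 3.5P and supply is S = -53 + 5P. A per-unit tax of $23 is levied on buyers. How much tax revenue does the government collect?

Tax revenue = 72082/17

Pre-tax equilibrium: P* = 968/17, Q* = 3939/17.
Tax on buyers shifts demand to D = 431 − 3.5(P + 23) = 350.5 - 3.5P.
350.5 - 3.5P = -53 + 5P gives seller price Ps = 807/17; buyers pay Pb = 807/17 + 23 = 1198/17.
New quantity: Q = 431 − 3.5(1198/17) = 3134/17.
Revenue = 23 × 3134/17 = 72082/17.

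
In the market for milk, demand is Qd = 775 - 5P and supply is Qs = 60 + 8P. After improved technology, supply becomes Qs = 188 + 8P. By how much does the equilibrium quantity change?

Original equilibrium: P* = 55, Q* = 500.
New equilibrium: 775 - 5P = 188 + 8P, so 587 = 13P and P' = 587/13; Q' = 775 − 5(587/13) = 7140/13.
Change in quantity: 7140/13 − 500 = 640/13.

ΔQ = 640/13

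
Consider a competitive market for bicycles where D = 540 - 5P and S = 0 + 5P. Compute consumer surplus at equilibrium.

Consumer surplus = 7290

Equilibrium: 540 - 5P = 0 + 5P gives P* = 54, Q* = 270.
Demand choke price (D = 0): P = 108.
CS = ½(108 − 54)(270) = 7290.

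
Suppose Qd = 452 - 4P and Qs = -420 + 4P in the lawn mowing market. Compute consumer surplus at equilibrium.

Equilibrium: 452 - 4P = -420 + 4P gives P* = 109, Q* = 16.
Demand choke price (Qd = 0): P = 113.
CS = ½(113 − 109)(16) = 32.

Consumer surplus = 32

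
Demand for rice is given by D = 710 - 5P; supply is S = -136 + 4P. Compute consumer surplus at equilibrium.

Equilibrium: 710 - 5P = -136 + 4P gives P* = 94, Q* = 240.
Demand choke price (D = 0): P = 142.
CS = ½(142 − 94)(240) = 5760.

Consumer surplus = 5760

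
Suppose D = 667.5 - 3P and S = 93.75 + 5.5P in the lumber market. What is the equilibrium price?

P* = 67.5

Set D = S: 667.5 - 3P = 93.75 + 5.5P.
573.75 = 8.5P, so P* = 67.5.
Q* = 667.5 − 3(67.5) = 465.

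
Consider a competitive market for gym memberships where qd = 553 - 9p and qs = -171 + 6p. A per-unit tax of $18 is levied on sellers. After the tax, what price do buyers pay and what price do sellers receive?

Buyers pay 832/15, sellers receive 562/15

Pre-tax equilibrium: p* = 724/15, q* = 118.6.
Tax on sellers shifts supply to qs = -171 + 6(p − 18) = -279 + 6p.
553 - 9p = -279 + 6p gives buyer price pb = 832/15; sellers receive ps = 832/15 − 18 = 562/15.
New quantity: q = 553 − 9(832/15) = 53.8.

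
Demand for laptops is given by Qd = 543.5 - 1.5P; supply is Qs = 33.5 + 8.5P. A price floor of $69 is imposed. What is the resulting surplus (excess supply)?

Equilibrium price would be P* = 51, so the floor at 69 binds.
At P = 69: Qd = 440, Qs = 620.
Surplus = 620 − 440 = 180.

Surplus = 180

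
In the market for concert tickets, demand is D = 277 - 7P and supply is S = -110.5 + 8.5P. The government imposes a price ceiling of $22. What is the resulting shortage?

Shortage = 46.5

Equilibrium price would be P* = 25, so the ceiling at 22 binds.
At P = 22: D = 277 − 7(22) = 123, S = -110.5 + 8.5(22) = 76.5.
Shortage = 123 − 76.5 = 46.5.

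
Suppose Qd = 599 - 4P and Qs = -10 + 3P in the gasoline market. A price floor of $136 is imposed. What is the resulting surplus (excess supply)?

Surplus = 343

Equilibrium price would be P* = 87, so the floor at 136 binds.
At P = 136: Qd = 55, Qs = 398.
Surplus = 398 − 55 = 343.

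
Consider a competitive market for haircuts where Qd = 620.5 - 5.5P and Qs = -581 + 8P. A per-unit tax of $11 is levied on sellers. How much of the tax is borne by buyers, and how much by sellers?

Buyers bear 176/27, sellers bear 121/27

Pre-tax equilibrium: P* = 89, Q* = 131.
Tax on sellers shifts supply to Qs = -581 + 8(P − 11) = -669 + 8P.
620.5 - 5.5P = -669 + 8P gives buyer price Pb = 2579/27; sellers receive Ps = 2579/27 − 11 = 2282/27.
New quantity: Q = 620.5 − 5.5(2579/27) = 2569/27.
Buyer burden = 2579/27 − 89 = 176/27; seller burden = 89 − 2282/27 = 121/27.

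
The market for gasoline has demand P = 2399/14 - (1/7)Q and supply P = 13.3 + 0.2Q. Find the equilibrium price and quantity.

Set the two price expressions equal: 2399/14 - (1/7)Q = 13.3 + 0.2Q.
5532/35 = (12/35)Q, so Q* = 461.
P* = 2399/14 − (1/7)(461) = 105.5.

P* = 105.5, Q* = 461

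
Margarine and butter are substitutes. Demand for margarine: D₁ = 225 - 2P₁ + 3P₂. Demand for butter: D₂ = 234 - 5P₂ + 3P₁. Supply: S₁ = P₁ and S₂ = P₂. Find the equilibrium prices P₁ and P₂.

Market 1: 225 - 2P₁ + 3P₂ = P₁ → 3P₁ - 3P₂ = 225.
Market 2: 6P₂ - 3P₁ = 234.
Eliminating P₂: 6×(1) + 3×(2) gives 9P₁ = 2052, so P₁ = 228.
Back-substitute into (2): P₂ = (234 + 3×228) / 6 = 153.

P₁ = 228, P₂ = 153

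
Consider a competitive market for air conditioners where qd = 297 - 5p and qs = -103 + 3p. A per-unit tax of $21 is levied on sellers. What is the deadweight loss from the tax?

Pre-tax equilibrium: p* = 50, q* = 47.
Tax on sellers shifts supply to qs = -103 + 3(p − 21) = -166 + 3p.
297 - 5p = -166 + 3p gives buyer price pb = 57.875; sellers receive ps = 57.875 − 21 = 36.875.
New quantity: q = 297 − 5(57.875) = 7.625.
DWL = ½ × 21 × (47 − 7.625) = 413.4375.

Deadweight loss = 413.4375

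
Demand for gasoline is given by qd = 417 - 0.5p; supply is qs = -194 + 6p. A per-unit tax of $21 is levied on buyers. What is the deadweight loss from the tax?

Deadweight loss = 1323/13

Pre-tax equilibrium: p* = 94, q* = 370.
Tax on buyers shifts demand to qd = 417 − 0.5(p + 21) = 406.5 - 0.5p.
406.5 - 0.5p = -194 + 6p gives seller price ps = 1201/13; buyers pay pb = 1201/13 + 21 = 1474/13.
New quantity: q = 417 − 0.5(1474/13) = 4684/13.
DWL = ½ × 21 × (370 − 4684/13) = 1323/13.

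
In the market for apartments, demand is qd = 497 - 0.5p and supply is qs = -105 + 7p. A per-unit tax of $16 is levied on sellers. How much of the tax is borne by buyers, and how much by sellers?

Pre-tax equilibrium: p* = 1204/15, q* = 6853/15.
Tax on sellers shifts supply to qs = -105 + 7(p − 16) = -217 + 7p.
497 - 0.5p = -217 + 7p gives buyer price pb = 95.2; sellers receive ps = 95.2 − 16 = 79.2.
New quantity: q = 497 − 0.5(95.2) = 449.4.
Buyer burden = 95.2 − 1204/15 = 224/15; seller burden = 1204/15 − 79.2 = 16/15.

Buyers bear 224/15, sellers bear 16/15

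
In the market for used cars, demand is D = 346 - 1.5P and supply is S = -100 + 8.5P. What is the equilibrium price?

P* = 44.6

Set D = S: 346 - 1.5P = -100 + 8.5P.
446 = 10P, so P* = 44.6.
Q* = 346 − 1.5(44.6) = 279.1.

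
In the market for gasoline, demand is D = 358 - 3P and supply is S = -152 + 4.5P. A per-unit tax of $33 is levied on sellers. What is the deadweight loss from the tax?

Pre-tax equilibrium: P* = 68, Q* = 154.
Tax on sellers shifts supply to S = -152 + 4.5(P − 33) = -300.5 + 4.5P.
358 - 3P = -300.5 + 4.5P gives buyer price Pb = 87.8; sellers receive Ps = 87.8 − 33 = 54.8.
New quantity: Q = 358 − 3(87.8) = 94.6.
DWL = ½ × 33 × (154 − 94.6) = 980.1.

Deadweight loss = 980.1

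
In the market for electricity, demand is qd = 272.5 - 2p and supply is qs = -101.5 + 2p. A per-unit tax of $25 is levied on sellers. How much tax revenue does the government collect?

Pre-tax equilibrium: p* = 93.5, q* = 85.5.
Tax on sellers shifts supply to qs = -101.5 + 2(p − 25) = -151.5 + 2p.
272.5 - 2p = -151.5 + 2p gives buyer price pb = 106; sellers receive ps = 106 − 25 = 81.
New quantity: q = 272.5 − 2(106) = 60.5.
Revenue = 25 × 60.5 = 1512.5.

Tax revenue = 1512.5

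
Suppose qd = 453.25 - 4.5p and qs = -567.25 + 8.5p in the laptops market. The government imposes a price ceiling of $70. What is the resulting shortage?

Equilibrium price would be p* = 78.5, so the ceiling at 70 binds.
At p = 70: qd = 453.25 − 4.5(70) = 138.25, qs = -567.25 + 8.5(70) = 27.75.
Shortage = 138.25 − 27.75 = 110.5.

Shortage = 110.5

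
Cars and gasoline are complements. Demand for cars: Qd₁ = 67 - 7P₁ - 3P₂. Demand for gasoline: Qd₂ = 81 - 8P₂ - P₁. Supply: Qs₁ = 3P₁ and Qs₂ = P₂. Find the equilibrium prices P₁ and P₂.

P₁ = 120/29, P₂ = 743/87

Market 1: 67 - 7P₁ - 3P₂ = 3P₁ → 10P₁ + 3P₂ = 67.
Market 2: 9P₂ + P₁ = 81.
Eliminating P₂: 9×(1) − 3×(2) gives 87P₁ = 360, so P₁ = 120/29.
Back-substitute into (2): P₂ = (81 − 1×120/29) / 9 = 743/87.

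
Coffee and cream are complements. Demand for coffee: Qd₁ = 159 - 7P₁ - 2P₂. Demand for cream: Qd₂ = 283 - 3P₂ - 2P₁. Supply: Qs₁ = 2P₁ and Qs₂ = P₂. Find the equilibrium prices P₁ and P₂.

P₁ = 2.1875, P₂ = 69.65625

Market 1: 159 - 7P₁ - 2P₂ = 2P₁ → 9P₁ + 2P₂ = 159.
Market 2: 4P₂ + 2P₁ = 283.
Eliminating P₂: 4×(1) − 2×(2) gives 32P₁ = 70, so P₁ = 2.1875.
Back-substitute into (2): P₂ = (283 − 2×2.1875) / 4 = 69.65625.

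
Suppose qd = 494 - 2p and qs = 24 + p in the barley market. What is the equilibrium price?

p* = 470/3

Set qd = qs: 494 - 2p = 24 + p.
470 = 3p, so p* = 470/3.
q* = 494 − 2(470/3) = 542/3.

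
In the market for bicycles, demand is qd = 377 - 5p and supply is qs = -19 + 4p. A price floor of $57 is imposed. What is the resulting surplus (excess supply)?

Equilibrium price would be p* = 44, so the floor at 57 binds.
At p = 57: qd = 92, qs = 209.
Surplus = 209 − 92 = 117.

Surplus = 117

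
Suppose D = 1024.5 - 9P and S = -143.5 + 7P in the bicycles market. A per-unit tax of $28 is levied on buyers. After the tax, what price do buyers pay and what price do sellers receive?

Buyers pay $85.25, sellers receive $57.25

Pre-tax equilibrium: P* = 73, Q* = 367.5.
Tax on buyers shifts demand to D = 1024.5 − 9(P + 28) = 772.5 - 9P.
772.5 - 9P = -143.5 + 7P gives seller price Ps = 57.25; buyers pay Pb = 57.25 + 28 = 85.25.
New quantity: Q = 1024.5 − 9(85.25) = 257.25.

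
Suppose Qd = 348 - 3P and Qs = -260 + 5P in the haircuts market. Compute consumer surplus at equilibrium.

Equilibrium: 348 - 3P = -260 + 5P gives P* = 76, Q* = 120.
Demand choke price (Qd = 0): P = 116.
CS = ½(116 − 76)(120) = 2400.

Consumer surplus = 2400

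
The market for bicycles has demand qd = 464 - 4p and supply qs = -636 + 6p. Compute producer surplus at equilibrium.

Equilibrium: 464 - 4p = -636 + 6p gives p* = 110, q* = 24.
Supply starts at p = 106 (where qs = 0).
PS = ½(110 − 106)(24) = 48.

Producer surplus = 48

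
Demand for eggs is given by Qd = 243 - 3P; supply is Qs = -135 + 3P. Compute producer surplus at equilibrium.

Equilibrium: 243 - 3P = -135 + 3P gives P* = 63, Q* = 54.
Supply starts at P = 45 (where Qs = 0).
PS = ½(63 − 45)(54) = 486.

Producer surplus = 486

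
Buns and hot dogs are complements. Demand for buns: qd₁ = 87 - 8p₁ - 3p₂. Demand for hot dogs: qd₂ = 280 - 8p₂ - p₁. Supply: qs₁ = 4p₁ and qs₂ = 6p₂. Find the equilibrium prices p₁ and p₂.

Market 1: 87 - 8p₁ - 3p₂ = 4p₁ → 12p₁ + 3p₂ = 87.
Market 2: 14p₂ + p₁ = 280.
Eliminating p₂: 14×(1) − 3×(2) gives 165p₁ = 378, so p₁ = 126/55.
Back-substitute into (2): p₂ = (280 − 1×126/55) / 14 = 1091/55.

p₁ = 126/55, p₂ = 1091/55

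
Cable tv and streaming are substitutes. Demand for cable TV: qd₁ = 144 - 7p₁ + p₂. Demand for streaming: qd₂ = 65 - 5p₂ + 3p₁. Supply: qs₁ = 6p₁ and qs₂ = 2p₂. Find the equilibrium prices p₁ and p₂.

Market 1: 144 - 7p₁ + p₂ = 6p₁ → 13p₁ - p₂ = 144.
Market 2: 7p₂ - 3p₁ = 65.
Eliminating p₂: 7×(1) + 1×(2) gives 88p₁ = 1073, so p₁ = 1073/88.
Back-substitute into (2): p₂ = (65 + 3×1073/88) / 7 = 1277/88.

p₁ = 1073/88, p₂ = 1277/88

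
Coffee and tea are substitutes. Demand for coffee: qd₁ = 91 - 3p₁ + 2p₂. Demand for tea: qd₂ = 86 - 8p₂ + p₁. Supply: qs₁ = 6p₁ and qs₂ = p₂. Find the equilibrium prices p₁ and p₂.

Market 1: 91 - 3p₁ + 2p₂ = 6p₁ → 9p₁ - 2p₂ = 91.
Market 2: 9p₂ - p₁ = 86.
Eliminating p₂: 9×(1) + 2×(2) gives 79p₁ = 991, so p₁ = 991/79.
Back-substitute into (2): p₂ = (86 + 1×991/79) / 9 = 865/79.

p₁ = 991/79, p₂ = 865/79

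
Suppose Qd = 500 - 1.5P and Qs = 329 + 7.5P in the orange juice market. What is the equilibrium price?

Set Qd = Qs: 500 - 1.5P = 329 + 7.5P.
171 = 9P, so P* = 19.
Q* = 500 − 1.5(19) = 471.5.

P* = 19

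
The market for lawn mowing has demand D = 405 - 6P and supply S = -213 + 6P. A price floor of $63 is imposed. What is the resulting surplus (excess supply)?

Equilibrium price would be P* = 51.5, so the floor at 63 binds.
At P = 63: D = 27, S = 165.
Surplus = 165 − 27 = 138.

Surplus = 138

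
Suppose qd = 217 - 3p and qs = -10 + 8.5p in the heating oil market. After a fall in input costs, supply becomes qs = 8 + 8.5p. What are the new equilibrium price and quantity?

Original equilibrium: p* = 454/23, q* = 3629/23.
New equilibrium: 217 - 3p = 8 + 8.5p, so 209 = 11.5p and p' = 418/23; q' = 217 − 3(418/23) = 3737/23.

p' = 418/23, q' = 3737/23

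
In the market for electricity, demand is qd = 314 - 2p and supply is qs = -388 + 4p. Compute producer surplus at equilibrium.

Producer surplus = 800

Equilibrium: 314 - 2p = -388 + 4p gives p* = 117, q* = 80.
Supply starts at p = 97 (where qs = 0).
PS = ½(117 − 97)(80) = 800.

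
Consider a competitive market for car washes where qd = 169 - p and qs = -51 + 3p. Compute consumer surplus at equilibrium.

Equilibrium: 169 - p = -51 + 3p gives p* = 55, q* = 114.
Demand choke price (qd = 0): p = 169.
CS = ½(169 − 55)(114) = 6498.

Consumer surplus = 6498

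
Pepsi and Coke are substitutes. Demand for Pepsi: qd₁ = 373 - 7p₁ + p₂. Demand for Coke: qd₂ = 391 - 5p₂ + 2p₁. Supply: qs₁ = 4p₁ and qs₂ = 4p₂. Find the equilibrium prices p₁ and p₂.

p₁ = 3748/97, p₂ = 5047/97

Market 1: 373 - 7p₁ + p₂ = 4p₁ → 11p₁ - p₂ = 373.
Market 2: 9p₂ - 2p₁ = 391.
Eliminating p₂: 9×(1) + 1×(2) gives 97p₁ = 3748, so p₁ = 3748/97.
Back-substitute into (2): p₂ = (391 + 2×3748/97) / 9 = 5047/97.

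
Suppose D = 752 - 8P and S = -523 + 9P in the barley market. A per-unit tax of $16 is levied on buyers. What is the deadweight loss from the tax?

Pre-tax equilibrium: P* = 75, Q* = 152.
Tax on buyers shifts demand to D = 752 − 8(P + 16) = 624 - 8P.
624 - 8P = -523 + 9P gives seller price Ps = 1147/17; buyers pay Pb = 1147/17 + 16 = 1419/17.
New quantity: Q = 752 − 8(1419/17) = 1432/17.
DWL = ½ × 16 × (152 − 1432/17) = 9216/17.

Deadweight loss = 9216/17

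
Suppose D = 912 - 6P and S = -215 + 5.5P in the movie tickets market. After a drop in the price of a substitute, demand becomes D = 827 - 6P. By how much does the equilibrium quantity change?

ΔQ = -935/23

Original equilibrium: P* = 98, Q* = 324.
New equilibrium: 827 - 6P = -215 + 5.5P, so 1042 = 11.5P and P' = 2084/23; Q' = 827 − 6(2084/23) = 6517/23.
Change in quantity: 6517/23 − 324 = -935/23.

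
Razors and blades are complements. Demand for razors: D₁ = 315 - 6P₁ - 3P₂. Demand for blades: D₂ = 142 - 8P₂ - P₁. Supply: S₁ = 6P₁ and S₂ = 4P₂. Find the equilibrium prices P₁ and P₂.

Market 1: 315 - 6P₁ - 3P₂ = 6P₁ → 12P₁ + 3P₂ = 315.
Market 2: 12P₂ + P₁ = 142.
Eliminating P₂: 12×(1) − 3×(2) gives 141P₁ = 3354, so P₁ = 1118/47.
Back-substitute into (2): P₂ = (142 − 1×1118/47) / 12 = 463/47.

P₁ = 1118/47, P₂ = 463/47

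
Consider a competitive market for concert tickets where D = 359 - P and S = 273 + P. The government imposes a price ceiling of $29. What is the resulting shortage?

Equilibrium price would be P* = 43, so the ceiling at 29 binds.
At P = 29: D = 359 − 1(29) = 330, S = 273 + 1(29) = 302.
Shortage = 330 − 302 = 28.

Shortage = 28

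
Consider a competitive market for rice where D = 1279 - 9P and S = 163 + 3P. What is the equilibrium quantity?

Q* = 442

Set D = S: 1279 - 9P = 163 + 3P.
1116 = 12P, so P* = 93.
Q* = 1279 − 9(93) = 442.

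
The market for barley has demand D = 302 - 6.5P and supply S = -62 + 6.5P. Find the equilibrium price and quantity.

Set D = S: 302 - 6.5P = -62 + 6.5P.
364 = 13P, so P* = 28.
Q* = 302 − 6.5(28) = 120.

P* = 28, Q* = 120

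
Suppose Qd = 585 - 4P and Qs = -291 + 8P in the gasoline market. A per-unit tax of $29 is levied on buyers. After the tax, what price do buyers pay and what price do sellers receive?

Buyers pay 277/3, sellers receive 190/3

Pre-tax equilibrium: P* = 73, Q* = 293.
Tax on buyers shifts demand to Qd = 585 − 4(P + 29) = 469 - 4P.
469 - 4P = -291 + 8P gives seller price Ps = 190/3; buyers pay Pb = 190/3 + 29 = 277/3.
New quantity: Q = 585 − 4(277/3) = 647/3.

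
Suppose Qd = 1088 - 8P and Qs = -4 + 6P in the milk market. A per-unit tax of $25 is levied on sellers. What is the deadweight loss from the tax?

Pre-tax equilibrium: P* = 78, Q* = 464.
Tax on sellers shifts supply to Qs = -4 + 6(P − 25) = -154 + 6P.
1088 - 8P = -154 + 6P gives buyer price Pb = 621/7; sellers receive Ps = 621/7 − 25 = 446/7.
New quantity: Q = 1088 − 8(621/7) = 2648/7.
DWL = ½ × 25 × (464 − 2648/7) = 7500/7.

Deadweight loss = 7500/7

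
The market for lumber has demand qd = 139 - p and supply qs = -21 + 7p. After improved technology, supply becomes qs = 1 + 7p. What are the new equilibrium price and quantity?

p' = 17.25, q' = 121.75

Original equilibrium: p* = 20, q* = 119.
New equilibrium: 139 - p = 1 + 7p, so 138 = 8p and p' = 17.25; q' = 139 − 1(17.25) = 121.75.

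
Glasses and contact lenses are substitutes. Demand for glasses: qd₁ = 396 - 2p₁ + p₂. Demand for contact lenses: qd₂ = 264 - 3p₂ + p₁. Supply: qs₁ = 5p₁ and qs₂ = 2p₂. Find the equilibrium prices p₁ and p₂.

Market 1: 396 - 2p₁ + p₂ = 5p₁ → 7p₁ - p₂ = 396.
Market 2: 5p₂ - p₁ = 264.
Eliminating p₂: 5×(1) + 1×(2) gives 34p₁ = 2244, so p₁ = 66.
Back-substitute into (2): p₂ = (264 + 1×66) / 5 = 66.

p₁ = 66, p₂ = 66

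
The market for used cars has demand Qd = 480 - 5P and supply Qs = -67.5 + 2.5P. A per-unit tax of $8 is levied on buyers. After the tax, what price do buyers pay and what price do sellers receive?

Buyers pay 227/3, sellers receive 203/3

Pre-tax equilibrium: P* = 73, Q* = 115.
Tax on buyers shifts demand to Qd = 480 − 5(P + 8) = 440 - 5P.
440 - 5P = -67.5 + 2.5P gives seller price Ps = 203/3; buyers pay Pb = 203/3 + 8 = 227/3.
New quantity: Q = 480 − 5(227/3) = 305/3.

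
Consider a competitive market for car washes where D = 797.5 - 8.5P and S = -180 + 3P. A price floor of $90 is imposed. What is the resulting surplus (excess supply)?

Equilibrium price would be P* = 85, so the floor at 90 binds.
At P = 90: D = 32.5, S = 90.
Surplus = 90 − 32.5 = 57.5.

Surplus = 57.5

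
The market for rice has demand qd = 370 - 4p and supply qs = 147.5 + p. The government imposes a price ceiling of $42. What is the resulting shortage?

Equilibrium price would be p* = 44.5, so the ceiling at 42 binds.
At p = 42: qd = 370 − 4(42) = 202, qs = 147.5 + 1(42) = 189.5.
Shortage = 202 − 189.5 = 12.5.

Shortage = 12.5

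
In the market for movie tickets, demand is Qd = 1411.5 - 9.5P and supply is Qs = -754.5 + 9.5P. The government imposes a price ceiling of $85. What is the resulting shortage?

Shortage = 551

Equilibrium price would be P* = 114, so the ceiling at 85 binds.
At P = 85: Qd = 1411.5 − 9.5(85) = 604, Qs = -754.5 + 9.5(85) = 53.
Shortage = 604 − 53 = 551.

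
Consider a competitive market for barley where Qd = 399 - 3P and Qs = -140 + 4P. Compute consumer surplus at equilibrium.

Equilibrium: 399 - 3P = -140 + 4P gives P* = 77, Q* = 168.
Demand choke price (Qd = 0): P = 133.
CS = ½(133 − 77)(168) = 4704.

Consumer surplus = 4704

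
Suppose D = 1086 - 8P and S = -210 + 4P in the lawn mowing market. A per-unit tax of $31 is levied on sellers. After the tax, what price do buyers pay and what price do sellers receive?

Pre-tax equilibrium: P* = 108, Q* = 222.
Tax on sellers shifts supply to S = -210 + 4(P − 31) = -334 + 4P.
1086 - 8P = -334 + 4P gives buyer price Pb = 355/3; sellers receive Ps = 355/3 − 31 = 262/3.
New quantity: Q = 1086 − 8(355/3) = 418/3.

Buyers pay 355/3, sellers receive 262/3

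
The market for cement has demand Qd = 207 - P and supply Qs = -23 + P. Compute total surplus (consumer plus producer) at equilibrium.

Total surplus = 8464

Equilibrium: 207 - P = -23 + P gives P* = 115, Q* = 92.
Demand choke price: P = 207; supply starts at P = 23.
CS = ½(207 − 115)(92) = 4232; PS = ½(115 − 23)(92) = 4232.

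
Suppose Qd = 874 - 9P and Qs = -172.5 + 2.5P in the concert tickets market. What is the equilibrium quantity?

Set Qd = Qs: 874 - 9P = -172.5 + 2.5P.
1046.5 = 11.5P, so P* = 91.
Q* = 874 − 9(91) = 55.

Q* = 55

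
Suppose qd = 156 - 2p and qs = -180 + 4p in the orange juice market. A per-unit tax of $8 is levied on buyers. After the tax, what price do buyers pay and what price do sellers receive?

Pre-tax equilibrium: p* = 56, q* = 44.
Tax on buyers shifts demand to qd = 156 − 2(p + 8) = 140 - 2p.
140 - 2p = -180 + 4p gives seller price ps = 160/3; buyers pay pb = 160/3 + 8 = 184/3.
New quantity: q = 156 − 2(184/3) = 100/3.

Buyers pay 184/3, sellers receive 160/3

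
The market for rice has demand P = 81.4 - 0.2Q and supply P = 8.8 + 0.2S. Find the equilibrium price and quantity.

Set the two price expressions equal: 81.4 - 0.2Q = 8.8 + 0.2Q.
72.6 = 0.4Q, so Q* = 181.5.
P* = 81.4 − (0.2)(181.5) = 45.1.

P* = 45.1, Q* = 181.5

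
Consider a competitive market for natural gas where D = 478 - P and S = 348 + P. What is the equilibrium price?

P* = 65

Set D = S: 478 - P = 348 + P.
130 = 2P, so P* = 65.
Q* = 478 − 1(65) = 413.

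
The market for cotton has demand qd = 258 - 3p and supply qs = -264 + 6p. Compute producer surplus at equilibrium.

Equilibrium: 258 - 3p = -264 + 6p gives p* = 58, q* = 84.
Supply starts at p = 44 (where qs = 0).
PS = ½(58 − 44)(84) = 588.

Producer surplus = 588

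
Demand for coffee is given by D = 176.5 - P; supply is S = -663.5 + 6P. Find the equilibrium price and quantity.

Set D = S: 176.5 - P = -663.5 + 6P.
840 = 7P, so P* = 120.
Q* = 176.5 − 1(120) = 56.5.

P* = 120, Q* = 56.5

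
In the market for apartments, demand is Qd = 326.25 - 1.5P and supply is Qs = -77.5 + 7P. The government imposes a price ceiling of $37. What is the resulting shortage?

Equilibrium price would be P* = 47.5, so the ceiling at 37 binds.
At P = 37: Qd = 326.25 − 1.5(37) = 270.75, Qs = -77.5 + 7(37) = 181.5.
Shortage = 270.75 − 181.5 = 89.25.

Shortage = 89.25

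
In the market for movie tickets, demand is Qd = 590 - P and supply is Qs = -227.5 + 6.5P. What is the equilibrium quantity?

Q* = 481

Set Qd = Qs: 590 - P = -227.5 + 6.5P.
817.5 = 7.5P, so P* = 109.
Q* = 590 − 1(109) = 481.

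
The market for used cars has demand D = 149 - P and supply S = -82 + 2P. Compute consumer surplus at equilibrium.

Consumer surplus = 2592

Equilibrium: 149 - P = -82 + 2P gives P* = 77, Q* = 72.
Demand choke price (D = 0): P = 149.
CS = ½(149 − 77)(72) = 2592.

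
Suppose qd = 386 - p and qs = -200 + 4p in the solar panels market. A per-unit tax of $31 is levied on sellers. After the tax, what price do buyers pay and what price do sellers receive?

Pre-tax equilibrium: p* = 117.2, q* = 268.8.
Tax on sellers shifts supply to qs = -200 + 4(p − 31) = -324 + 4p.
386 - p = -324 + 4p gives buyer price pb = 142; sellers receive ps = 142 − 31 = 111.
New quantity: q = 386 − 1(142) = 244.

Buyers pay $142, sellers receive $111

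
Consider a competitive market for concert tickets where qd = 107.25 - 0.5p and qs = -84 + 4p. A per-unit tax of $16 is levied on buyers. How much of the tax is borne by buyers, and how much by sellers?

Buyers bear 128/9, sellers bear 16/9

Pre-tax equilibrium: p* = 42.5, q* = 86.
Tax on buyers shifts demand to qd = 107.25 − 0.5(p + 16) = 99.25 - 0.5p.
99.25 - 0.5p = -84 + 4p gives seller price ps = 733/18; buyers pay pb = 733/18 + 16 = 1021/18.
New quantity: q = 107.25 − 0.5(1021/18) = 710/9.
Buyer burden = 1021/18 − 42.5 = 128/9; seller burden = 42.5 − 733/18 = 16/9.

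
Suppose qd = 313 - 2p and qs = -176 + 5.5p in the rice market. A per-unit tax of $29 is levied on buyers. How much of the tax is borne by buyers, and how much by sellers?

Pre-tax equilibrium: p* = 65.2, q* = 182.6.
Tax on buyers shifts demand to qd = 313 − 2(p + 29) = 255 - 2p.
255 - 2p = -176 + 5.5p gives seller price ps = 862/15; buyers pay pb = 862/15 + 29 = 1297/15.
New quantity: q = 313 − 2(1297/15) = 2101/15.
Buyer burden = 1297/15 − 65.2 = 319/15; seller burden = 65.2 − 862/15 = 116/15.

Buyers bear 319/15, sellers bear 116/15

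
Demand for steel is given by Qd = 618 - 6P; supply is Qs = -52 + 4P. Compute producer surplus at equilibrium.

Equilibrium: 618 - 6P = -52 + 4P gives P* = 67, Q* = 216.
Supply starts at P = 13 (where Qs = 0).
PS = ½(67 − 13)(216) = 5832.

Producer surplus = 5832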